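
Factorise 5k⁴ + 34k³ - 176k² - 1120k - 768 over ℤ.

(5k + 4)(k + 4)(k + 8)(k - 6)

Testing divisors of the constant over divisors of the leading coefficient, k = 6 is a root, so (k - 6) divides it; the quotient is 5k³ + 64k² + 208k + 128.
Continuing, k = -4 is a root, giving the factor (k + 4) and quotient 5k² + 44k + 32.
The remaining quadratic factors as (k + 8)(5k + 4).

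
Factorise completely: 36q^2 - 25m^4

Recognize a difference of squares with the parts 6q and 5m^2.

(6q - 5m^2)(6q + 5m^2)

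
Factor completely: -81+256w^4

(4w+3)(4w-3)(16w^2+9)

Write as (16w^2)² − (9)², then factor 16w^2-9 once more.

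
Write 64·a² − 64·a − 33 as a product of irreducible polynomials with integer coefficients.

Need a pair with product 64·(−33) = −2112 and sum −64: that's −88 and 24.
Split the middle term: 64·a² − 88·a + 24·a − 33 = 8·a·(8·a − 11) + 3·(8·a − 11).

(8·a + 3)·(8·a − 11)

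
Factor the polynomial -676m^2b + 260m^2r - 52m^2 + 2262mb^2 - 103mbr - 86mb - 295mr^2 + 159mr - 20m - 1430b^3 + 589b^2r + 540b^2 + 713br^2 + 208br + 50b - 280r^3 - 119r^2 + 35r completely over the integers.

Group: 13m(-52mb + 20mr - 4m + 130b^2 + 41br + 10b - 35r^2 + 7r) + (-11b + 8r + 5)(-52mb + 20mr - 4m + 130b^2 + 41br + 10b - 35r^2 + 7r); both groups contain (-52mb + 20mr - 4m + 130b^2 + 41br + 10b - 35r^2 + 7r), so (13m - 11b + 8r + 5) is a factor with cofactor -52mb + 20mr - 4m + 130b^2 + 41br + 10b - 35r^2 + 7r.
The cofactor groups again: -52mb + 20mr - 4m + 130b^2 + 41br + 10b - 35r^2 + 7r = -4m(13b - 5r + 1) + (10b + 7r)(13b - 5r + 1); both groups contain (13b - 5r + 1), giving -(4m - 10b - 7r)(13b - 5r + 1).

-(4m - 10b - 7r)(13m - 11b + 8r + 5)(13b - 5r + 1)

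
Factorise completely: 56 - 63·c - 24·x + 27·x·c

(3·x - 7)·(9·c - 8)

Group as (27·x·c - 24·x) + (-63·c + 56) = 3·x·(9·c - 8) - 7·(9·c - 8).
Both groups share the factor (9·c - 8).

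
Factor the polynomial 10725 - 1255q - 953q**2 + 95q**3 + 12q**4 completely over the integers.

(3q + 11)(4q - 15)(q + 13)(q - 5)

Among the possible rational roots, q = 15/4 is a root, giving the factor (4q - 15) and quotient 3q**3 + 35q**2 - 107q - 715.
Next, q = -13 is a root, so (q + 13) is a factor; dividing leaves 3q**2 - 4q - 55.
The remaining quadratic factors as (3q + 11)(q - 5).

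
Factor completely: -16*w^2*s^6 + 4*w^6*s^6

4*s^6*w^2*(w^2 + 2)*(w^2 - 2)

Pull out the common factor 4*w^2*s^6, leaving w^4 - 4.
Recognize a difference of squares with the parts w^2 and 2.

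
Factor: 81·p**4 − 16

(3·p)⁴ − (2)⁴ = ((3·p)² − (2)²)((3·p)² + (2)²); the first factor splits again, the second (9·p**2 + 4) is irreducible.

(3·p + 2)·(3·p − 2)·(9·p**2 + 4)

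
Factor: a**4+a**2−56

(a**2+8)(a**2−7)

Substitute u = a**2 to get a quadratic in u, then factor.
a**2−7 is irreducible over ℤ (7 is not a perfect square).
a**2+8 is irreducible over ℤ (always positive, so no real roots).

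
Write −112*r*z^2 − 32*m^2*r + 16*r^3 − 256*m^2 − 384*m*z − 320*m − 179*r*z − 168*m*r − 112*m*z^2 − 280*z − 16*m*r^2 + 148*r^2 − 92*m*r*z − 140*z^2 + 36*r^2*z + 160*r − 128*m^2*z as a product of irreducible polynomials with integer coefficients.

−(4*m + 4*r + 5)*(8*m − 4*r + 7*z)*(r + 4*z + 8)

Group: 4*m*(−8*m*r − 32*m*z − 64*m + 4*r^2 + 9*r*z + 32*r − 28*z^2 − 56*z) + (4*r + 5)*(−8*m*r − 32*m*z − 64*m + 4*r^2 + 9*r*z + 32*r − 28*z^2 − 56*z); both groups contain (−8*m*r − 32*m*z − 64*m + 4*r^2 + 9*r*z + 32*r − 28*z^2 − 56*z), so (4*m + 4*r + 5) is a factor with cofactor −8*m*r − 32*m*z − 64*m + 4*r^2 + 9*r*z + 32*r − 28*z^2 − 56*z.
The cofactor groups again: −8*m*r − 32*m*z − 64*m + 4*r^2 + 9*r*z + 32*r − 28*z^2 − 56*z = −r*(8*m − 4*r + 7*z) + (−4*z − 8)*(8*m − 4*r + 7*z); both groups contain (8*m − 4*r + 7*z), giving −(r + 4*z + 8)*(8*m − 4*r + 7*z).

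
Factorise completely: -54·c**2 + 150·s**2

Factor out 6, leaving 25·s**2 - 9·c**2, which is a difference of two squares.

6·(5·s - 3·c)·(5·s + 3·c)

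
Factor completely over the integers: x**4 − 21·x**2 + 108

(x + 3)·(x − 3)·(x**2 − 12)

Substitute u = x**2 to get a quadratic in u, then factor.
x**2 − 12 is irreducible over ℤ (12 is not a perfect square).
x**2 − 9 is a difference of squares.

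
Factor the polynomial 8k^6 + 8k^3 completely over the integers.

8k^3(k + 1)(k^2 − k + 1)

Factor out 8k^3 first: what remains is k^3 + 1.
Recognize a sum of cubes with the parts k and 1.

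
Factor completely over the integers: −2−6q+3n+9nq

Group as (9nq+3n) + (−6q−2) = 3n(3q+1) − 2(3q+1).
Both groups share the factor (3q+1).

(3n−2)(3q+1)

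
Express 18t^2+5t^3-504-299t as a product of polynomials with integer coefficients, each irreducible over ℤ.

By the rational root theorem, t = 7 is a root, so (t-7) divides it; the quotient is 5t^2+53t+72.
The remaining quadratic factors as (5t+8)(t+9).

(5t+8)(t+9)(t-7)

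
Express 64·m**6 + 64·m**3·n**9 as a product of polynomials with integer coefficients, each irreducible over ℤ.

Every term has a factor of 64·m**3; factoring it out leaves m**3 + n**9.
Recognize a sum of cubes with the parts n**3 and m.

64·m**3·(m + n**3)·(m**2 − m·n**3 + n**6)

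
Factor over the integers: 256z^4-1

(4z)⁴ − (1)⁴ = ((4z)² − (1)²)((4z)² + (1)²); the first factor splits again, the second (16z^2+1) is irreducible.

(4z+1)(4z-1)(16z^2+1)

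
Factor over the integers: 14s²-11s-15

Need a pair with product 14·(-15) = -210 and sum -11: that's 10 and -21.
Split the middle term: 14s²+10s - 21s-15 = 2s(7s+5) - 3(7s+5).

(2s-3)(7s+5)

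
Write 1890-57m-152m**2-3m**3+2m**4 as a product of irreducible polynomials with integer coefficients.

(2m-7)(m+5)(m+6)(m-9)

Testing divisors of the constant over divisors of the leading coefficient, m = -6 is a root, so (m+6) divides it; the quotient is 2m**3-15m**2-62m+315.
Next, m = 9 is a root, giving the factor (m-9) and quotient 2m**2+3m-35.
The remaining quadratic factors as (2m-7)(m+5).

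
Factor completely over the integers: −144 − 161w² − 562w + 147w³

(3w − 8)(7w + 2)(7w + 9)

Trying the rational-root candidates, w = −2/7 is a root, giving the factor (7w + 2) and quotient 21w² − 29w − 72.
The remaining quadratic factors as (7w + 9)(3w − 8).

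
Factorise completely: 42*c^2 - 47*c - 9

(6*c + 1)*(7*c - 9)

Need a pair with product 42·(-9) = -378 and sum -47: that's 7 and -54.
Split the middle term: 42*c^2 + 7*c - 54*c - 9 = 7*c*(6*c + 1) - 9*(6*c + 1).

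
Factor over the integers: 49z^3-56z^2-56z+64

(7z-8)(7z^2-8)

Group as (49z^3-56z) + (-56z^2+64) = 7z(7z^2-8) - 8(7z^2-8).
Both groups share the factor (7z^2-8).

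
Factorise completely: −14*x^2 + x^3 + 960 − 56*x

(x + 8)*(x − 10)*(x − 12)

Trying the rational-root candidates, x = 12 is a root, so (x − 12) is a factor; dividing leaves x^2 − 2*x − 80.
The remaining quadratic factors as (x − 10)(x + 8).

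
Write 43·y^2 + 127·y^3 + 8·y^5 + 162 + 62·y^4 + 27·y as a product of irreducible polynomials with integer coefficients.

By the rational root theorem, y = −2 is a root, giving the factor (y + 2) and quotient 8·y^4 + 46·y^3 + 35·y^2 − 27·y + 81.
Then y = −9/2 is a root, giving the factor (2·y + 9) and quotient 4·y^3 + 5·y^2 − 5·y + 9.
Next, y = −9/4 is a root, so (4·y + 9) is a factor; dividing leaves y^2 − y + 1.
The quadratic y^2 − y + 1 has discriminant −3 < 0 and is irreducible over ℤ.

(2·y + 9)·(4·y + 9)·(y + 2)·(y^2 − y + 1)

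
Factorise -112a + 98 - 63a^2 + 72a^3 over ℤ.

Group as (72a^3 - 112a) + (-63a^2 + 98) = 8a(9a^2 - 14) - 7(9a^2 - 14).
Both groups share the factor (9a^2 - 14).

(8a - 7)(9a^2 - 14)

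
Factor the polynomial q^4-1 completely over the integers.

(q+1)*(q-1)*(q^2+1)

Difference of squares twice: with A = q and B = 1, A⁴ − B⁴ = (A² − B²)(A² + B²), and A² − B² factors again.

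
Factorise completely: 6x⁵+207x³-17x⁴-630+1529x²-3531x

(6x+1)(x+5)(x-2)(x²-6x+63)

Testing divisors of the constant over divisors of the leading coefficient, x = -5 is a root, so (x+5) divides it; the quotient is 6x⁴-47x³+442x²-681x-126.
Then x = 2 is a root, so (x-2) divides it; the quotient is 6x³-35x²+372x+63.
Then x = -1/6 is a root, giving the factor (6x+1) and quotient x²-6x+63.
The quadratic x²-6x+63 has discriminant -216 < 0 and is irreducible over ℤ.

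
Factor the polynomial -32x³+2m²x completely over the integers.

Pull out the common factor 2x; m²-16x² is a difference of squares.

2x(m+4x)(m-4x)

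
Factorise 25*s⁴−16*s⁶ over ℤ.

−s⁴*(4*s+5)*(4*s−5)

Factor out s⁴ first: what remains is −16*s²+25.
Recognize a difference of squares with the parts 5 and 4*s.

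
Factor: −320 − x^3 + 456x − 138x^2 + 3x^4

(3x − 10)(x + 8)(x − 1)(x − 4)

Testing divisors of the constant over divisors of the leading coefficient, x = 1 is a root, so (x − 1) divides it; the quotient is 3x^3 + 2x^2 − 136x + 320.
Continuing, x = 4 is a root, so (x − 4) is a factor; dividing leaves 3x^2 + 14x − 80.
The remaining quadratic factors as (3x − 10)(x + 8).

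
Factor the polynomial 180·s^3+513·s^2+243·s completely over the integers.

9·s·(4·s+9)·(5·s+3)

Pull out the common factor 9·s, then factor the remaining trinomial.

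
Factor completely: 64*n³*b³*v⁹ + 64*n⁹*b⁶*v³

64*b³*n³*v³*(n²*b + v²)*(n⁴*b² - n²*b*v² + v⁴)

Factor out 64*n³*b³*v³ first: what remains is n⁶*b³ + v⁶.
Recognize a sum of cubes with the parts n²*b and v².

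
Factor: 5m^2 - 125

Factor out 5, leaving m^2 - 25, which is a difference of two squares.

5(m + 5)(m - 5)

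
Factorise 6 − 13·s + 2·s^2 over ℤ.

Need a pair with product 2·6 = 12 and sum −13: that's −12 and −1.
Split the middle term: 2·s^2 − 12·s − s + 6 = 2·s·(s − 6) − (s − 6).

(2·s − 1)·(s − 6)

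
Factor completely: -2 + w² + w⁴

Substitute u = w² to get a quadratic in u, then factor.
w² + 2 is irreducible over ℤ (always positive, so no real roots).
w² - 1 is a difference of squares.

(w + 1)(w - 1)(w² + 2)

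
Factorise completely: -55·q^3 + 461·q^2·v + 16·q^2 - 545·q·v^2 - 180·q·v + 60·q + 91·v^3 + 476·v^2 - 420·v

-(11·q - 13·v + 10)·(5·q - v - 6)·(q - 7·v)

Group: q·(-55·q^2 + 76·q·v + 16·q - 13·v^2 - 68·v + 60) - 7·v·(-55·q^2 + 76·q·v + 16·q - 13·v^2 - 68·v + 60); both groups contain (-55·q^2 + 76·q·v + 16·q - 13·v^2 - 68·v + 60), so (q - 7·v) is a factor with cofactor -55·q^2 + 76·q·v + 16·q - 13·v^2 - 68·v + 60.
The cofactor groups again: -55·q^2 + 76·q·v + 16·q - 13·v^2 - 68·v + 60 = -11·q·(5·q - v - 6) + (13·v - 10)·(5·q - v - 6); both groups contain (5·q - v - 6), giving -(11·q - 13·v + 10)·(5·q - v - 6).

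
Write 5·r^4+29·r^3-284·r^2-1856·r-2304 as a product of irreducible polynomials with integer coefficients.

Testing divisors of the constant over divisors of the leading coefficient, r = -4 is a root, so (r+4) divides it; the quotient is 5·r^3+9·r^2-320·r-576.
Then r = -8 is a root, giving the factor (r+8) and quotient 5·r^2-31·r-72.
The remaining quadratic factors as (5·r+9)(r-8).

(5·r+9)·(r+4)·(r+8)·(r-8)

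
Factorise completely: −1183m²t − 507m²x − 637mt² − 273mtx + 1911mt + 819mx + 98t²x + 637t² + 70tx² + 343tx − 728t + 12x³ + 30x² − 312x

Group: 7t(−169m² − 91mt + 273m + 14tx + 91t + 4x² + 10x − 104) + 3x(−169m² − 91mt + 273m + 14tx + 91t + 4x² + 10x − 104); both groups contain (−169m² − 91mt + 273m + 14tx + 91t + 4x² + 10x − 104), so (7t + 3x) is a factor with cofactor −169m² − 91mt + 273m + 14tx + 91t + 4x² + 10x − 104.
The cofactor groups again: −169m² − 91mt + 273m + 14tx + 91t + 4x² + 10x − 104 = −13m(13m + 7t + 2x − 8) + (2x + 13)(13m + 7t + 2x − 8); both groups contain (13m + 7t + 2x − 8), giving −(13m − 2x − 13)(13m + 7t + 2x − 8).

−(13m + 7t + 2x − 8)(13m − 2x − 13)(7t + 3x)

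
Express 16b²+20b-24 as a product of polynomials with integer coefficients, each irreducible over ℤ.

Pull out the common factor 4, then factor the remaining trinomial.

4(4b-3)(b+2)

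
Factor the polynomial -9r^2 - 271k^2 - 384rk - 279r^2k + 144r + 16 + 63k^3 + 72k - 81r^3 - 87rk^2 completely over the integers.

Group: 9r(-9r^2 - 24rk + 9k^2 - 40k + 16) + (7k + 1)(-9r^2 - 24rk + 9k^2 - 40k + 16); both groups contain (-9r^2 - 24rk + 9k^2 - 40k + 16), so (9r + 7k + 1) is a factor with cofactor -9r^2 - 24rk + 9k^2 - 40k + 16.
The cofactor groups again: -9r^2 - 24rk + 9k^2 - 40k + 16 = -3r(3r + 9k - 4) + (k - 4)(3r + 9k - 4); both groups contain (3r + 9k - 4), giving -(3r - k + 4)(3r + 9k - 4).

-(3r - k + 4)(9r + 7k + 1)(3r + 9k - 4)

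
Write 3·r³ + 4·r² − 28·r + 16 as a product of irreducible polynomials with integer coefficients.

Testing divisors of the constant over divisors of the leading coefficient, r = 2/3 is a root, so (3·r − 2) is a factor; dividing leaves r² + 2·r − 8.
The remaining quadratic factors as (r − 2)(r + 4).

(3·r − 2)·(r + 4)·(r − 2)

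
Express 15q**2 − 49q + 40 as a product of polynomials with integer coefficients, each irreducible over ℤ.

Need a pair with product 15·40 = 600 and sum −49: that's −24 and −25.
Split the middle term: 15q**2 − 24q − 25q + 40 = 3q(5q − 8) − 5(5q − 8).

(3q − 5)(5q − 8)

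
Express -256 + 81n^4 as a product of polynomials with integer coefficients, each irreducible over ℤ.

(3n + 4)(3n - 4)(9n^2 + 16)

(3n)⁴ − (4)⁴ = ((3n)² − (4)²)((3n)² + (4)²); the first factor splits again, the second (9n^2 + 16) is irreducible.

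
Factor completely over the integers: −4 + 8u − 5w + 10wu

(2u − 1)(5w + 4)

Group as (10wu − 5w) + (8u − 4) = 5w(2u − 1) + 4(2u − 1).
Both groups share the factor (2u − 1).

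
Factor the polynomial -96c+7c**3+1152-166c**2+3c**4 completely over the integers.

(3c-8)(c+3)(c+8)(c-6)

Among the possible rational roots, c = 8/3 is a root, giving the factor (3c-8) and quotient c**3+5c**2-42c-144.
Next, c = 6 is a root, so (c-6) divides it; the quotient is c**2+11c+24.
The remaining quadratic factors as (c+8)(c+3).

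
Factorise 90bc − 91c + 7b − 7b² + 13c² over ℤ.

Group: −b(7b + c − 7) + 13c(7b + c − 7); both groups contain (7b + c − 7).

−(7b + c − 7)(b − 13c)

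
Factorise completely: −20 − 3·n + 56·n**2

(7·n + 4)·(8·n − 5)

Need a pair with product 56·(−20) = −1120 and sum −3: that's −35 and 32.
Split the middle term: 56·n**2 − 35·n + 32·n − 20 = 7·n·(8·n − 5) + 4·(8·n − 5).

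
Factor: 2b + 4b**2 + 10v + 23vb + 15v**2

Group: 3v(5v + b) + (4b + 2)(5v + b); both groups contain (5v + b).

(3v + 4b + 2)(5v + b)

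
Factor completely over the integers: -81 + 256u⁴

Write as (16u²)² − (9)², then factor 16u² - 9 once more.

(4u + 3)(4u - 3)(16u² + 9)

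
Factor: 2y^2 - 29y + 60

(2y - 5)(y - 12)

Need a pair with product 2·60 = 120 and sum -29: that's -5 and -24.
Split the middle term: 2y^2 - 5y - 24y + 60 = y(2y - 5) - 12(2y - 5).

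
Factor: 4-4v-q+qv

(q-4)(v-1)

Group as (qv-q) + (-4v+4) = q(v-1) - 4(v-1).
Both groups share the factor (v-1).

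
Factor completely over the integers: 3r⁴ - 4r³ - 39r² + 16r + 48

(3r - 4)(r + 1)(r + 3)(r - 4)

Trying the rational-root candidates, r = 4/3 is a root, so (3r - 4) is a factor; dividing leaves r³ - 13r - 12.
Next, r = -1 is a root, giving the factor (r + 1) and quotient r² - r - 12.
The remaining quadratic factors as (r + 3)(r - 4).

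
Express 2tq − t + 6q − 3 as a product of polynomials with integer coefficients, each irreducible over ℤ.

Group as (2tq − t) + (6q − 3) = t(2q − 1) + 3(2q − 1).
Both groups share the factor (2q − 1).

(2q − 1)(t + 3)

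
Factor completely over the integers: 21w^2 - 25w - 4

(3w - 4)(7w + 1)

Need a pair with product 21·(-4) = -84 and sum -25: that's 3 and -28.
Split the middle term: 21w^2 + 3w - 28w - 4 = 3w(7w + 1) - 4(7w + 1).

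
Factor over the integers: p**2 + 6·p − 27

Two integers with product −27 and sum 6 are 9 and −3.

(p + 9)·(p − 3)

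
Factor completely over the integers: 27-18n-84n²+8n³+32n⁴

Among the possible rational roots, n = -3/4 is a root, giving the factor (4n+3) and quotient 8n³-4n²-18n+9.
Continuing, n = 3/2 is a root, so (2n-3) divides it; the quotient is 4n²+4n-3.
The remaining quadratic factors as (2n-1)(2n+3).

(2n+3)(2n-1)(2n-3)(4n+3)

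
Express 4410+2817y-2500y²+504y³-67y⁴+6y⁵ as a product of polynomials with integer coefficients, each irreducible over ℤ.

(6y+5)(y-3)(y-6)(y²-3y+49)

By the rational root theorem, y = 6 is a root, giving the factor (y-6) and quotient 6y⁴-31y³+318y²-592y-735.
Then y = -5/6 is a root, giving the factor (6y+5) and quotient y³-6y²+58y-147.
Then y = 3 is a root, giving the factor (y-3) and quotient y²-3y+49.
The quadratic y²-3y+49 has discriminant -187 < 0 and is irreducible over ℤ.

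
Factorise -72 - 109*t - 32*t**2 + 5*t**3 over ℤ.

(5*t + 8)*(t + 1)*(t - 9)

Testing divisors of the constant over divisors of the leading coefficient, t = -1 is a root, so (t + 1) is a factor; dividing leaves 5*t**2 - 37*t - 72.
The remaining quadratic factors as (t - 9)(5*t + 8).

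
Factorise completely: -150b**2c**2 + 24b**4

Pull out the common factor 6b**2; 4b**2 - 25c**2 is a difference of squares.

6b**2(2b + 5c)(2b - 5c)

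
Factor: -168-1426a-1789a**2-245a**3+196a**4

By the rational root theorem, a = -7/4 is a root, so (4a+7) divides it; the quotient is 49a**3-147a**2-190a-24.
Then a = -1/7 is a root, giving the factor (7a+1) and quotient 7a**2-22a-24.
The remaining quadratic factors as (a-4)(7a+6).

(4a+7)(7a+1)(7a+6)(a-4)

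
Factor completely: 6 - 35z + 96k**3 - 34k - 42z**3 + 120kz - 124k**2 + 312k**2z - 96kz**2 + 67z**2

(2k + 7z - 3)(6k - 3z + 2)(8k + 2z - 1)

Group: 8k(12k**2 + 36kz - 14k - 21z**2 + 23z - 6) + (2z - 1)(12k**2 + 36kz - 14k - 21z**2 + 23z - 6); both groups contain (12k**2 + 36kz - 14k - 21z**2 + 23z - 6), so (8k + 2z - 1) is a factor with cofactor 12k**2 + 36kz - 14k - 21z**2 + 23z - 6.
The cofactor groups again: 12k**2 + 36kz - 14k - 21z**2 + 23z - 6 = 6k(2k + 7z - 3) + (-3z + 2)(2k + 7z - 3); both groups contain (2k + 7z - 3), giving (6k - 3z + 2)(2k + 7z - 3).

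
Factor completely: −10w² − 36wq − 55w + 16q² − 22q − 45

Group: −5w(2w + 8q + 9) + (2q − 5)(2w + 8q + 9); both groups contain (2w + 8q + 9).

−(5w − 2q + 5)(2w + 8q + 9)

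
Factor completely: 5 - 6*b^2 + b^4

(b + 1)*(b - 1)*(b^2 - 5)

Substitute u = b^2 to get a quadratic in u, then factor.
b^2 - 5 is irreducible over ℤ (5 is not a perfect square).
b^2 - 1 is a difference of squares.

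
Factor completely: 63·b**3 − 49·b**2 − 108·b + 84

Group as (63·b**3 − 108·b) + (−49·b**2 + 84) = 9·b·(7·b**2 − 12) − 7·(7·b**2 − 12).
Both groups share the factor (7·b**2 − 12).

(9·b − 7)·(7·b**2 − 12)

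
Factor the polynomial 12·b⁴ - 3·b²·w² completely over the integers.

3·b²·(2·b + w)·(2·b - w)

Factor out 3·b², leaving 4·b² - w², which is a difference of two squares.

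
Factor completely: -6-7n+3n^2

(3n+2)(n-3)

Need a pair with product 3·(-6) = -18 and sum -7: that's 2 and -9.
Split the middle term: 3n^2+2n - 9n-6 = n(3n+2) - 3(3n+2).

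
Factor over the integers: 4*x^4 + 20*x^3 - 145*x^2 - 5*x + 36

Testing divisors of the constant over divisors of the leading coefficient, x = -9 is a root, so (x + 9) divides it; the quotient is 4*x^3 - 16*x^2 - x + 4.
Then x = 1/2 is a root, giving the factor (2*x - 1) and quotient 2*x^2 - 7*x - 4.
The remaining quadratic factors as (x - 4)(2*x + 1).

(2*x + 1)*(2*x - 1)*(x + 9)*(x - 4)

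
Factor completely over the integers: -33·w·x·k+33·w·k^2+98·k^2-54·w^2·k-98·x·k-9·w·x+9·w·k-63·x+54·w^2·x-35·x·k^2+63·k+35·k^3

(6·w-7·k-7)·(x-k)·(9·w+5·k+9)

Group: x·(54·w^2-33·w·k-9·w-35·k^2-98·k-63) - k·(54·w^2-33·w·k-9·w-35·k^2-98·k-63); both groups contain (54·w^2-33·w·k-9·w-35·k^2-98·k-63), so (x-k) is a factor with cofactor 54·w^2-33·w·k-9·w-35·k^2-98·k-63.
The cofactor groups again: 54·w^2-33·w·k-9·w-35·k^2-98·k-63 = 9·w·(6·w-7·k-7) + (5·k+9)·(6·w-7·k-7); both groups contain (6·w-7·k-7), giving (9·w+5·k+9)·(6·w-7·k-7).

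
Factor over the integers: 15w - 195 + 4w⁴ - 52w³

Group as (4w⁴ + 15w) + (-52w³ - 195) = w(4w³ + 15) - 13(4w³ + 15).
Both groups share the factor (4w³ + 15).

(w - 13)(4w³ + 15)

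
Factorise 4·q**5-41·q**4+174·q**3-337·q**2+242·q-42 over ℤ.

Trying the rational-root candidates, q = 1/4 is a root, giving the factor (4·q-1) and quotient q**4-10·q**3+41·q**2-74·q+42.
Continuing, q = 3 is a root, so (q-3) is a factor; dividing leaves q**3-7·q**2+20·q-14.
Next, q = 1 is a root, so (q-1) divides it; the quotient is q**2-6·q+14.
The quadratic q**2-6·q+14 has discriminant -20 < 0 and is irreducible over ℤ.

(4·q-1)·(q-1)·(q-3)·(q**2-6·q+14)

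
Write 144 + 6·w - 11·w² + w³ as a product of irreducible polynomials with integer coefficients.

(w + 3)·(w - 6)·(w - 8)

Among the possible rational roots, w = 8 is a root, so (w - 8) is a factor; dividing leaves w² - 3·w - 18.
The remaining quadratic factors as (w - 6)(w + 3).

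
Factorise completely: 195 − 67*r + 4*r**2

(4*r − 15)*(r − 13)

Need a pair with product 4·195 = 780 and sum −67: that's −15 and −52.
Split the middle term: 4*r**2 − 15*r − 52*r + 195 = r*(4*r − 15) − 13*(4*r − 15).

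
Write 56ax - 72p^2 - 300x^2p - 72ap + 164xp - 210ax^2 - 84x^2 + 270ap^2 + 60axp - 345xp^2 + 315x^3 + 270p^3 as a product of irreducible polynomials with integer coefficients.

-(7x - 9p)(15x + 15p - 4)(2a - 3x + 2p)

Group: 7x(-30ax - 30ap + 8a + 45x^2 + 15xp - 12x - 30p^2 + 8p) - 9p(-30ax - 30ap + 8a + 45x^2 + 15xp - 12x - 30p^2 + 8p); both groups contain (-30ax - 30ap + 8a + 45x^2 + 15xp - 12x - 30p^2 + 8p), so (7x - 9p) is a factor with cofactor -30ax - 30ap + 8a + 45x^2 + 15xp - 12x - 30p^2 + 8p.
The cofactor groups again: -30ax - 30ap + 8a + 45x^2 + 15xp - 12x - 30p^2 + 8p = -2a(15x + 15p - 4) + (3x - 2p)(15x + 15p - 4); both groups contain (15x + 15p - 4), giving -(2a - 3x + 2p)(15x + 15p - 4).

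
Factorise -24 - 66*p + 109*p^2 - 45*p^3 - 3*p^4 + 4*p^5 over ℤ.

Testing divisors of the constant over divisors of the leading coefficient, p = 2 is a root, so (p - 2) divides it; the quotient is 4*p^4 + 5*p^3 - 35*p^2 + 39*p + 12.
Then p = -1/4 is a root, giving the factor (4*p + 1) and quotient p^3 + p^2 - 9*p + 12.
Then p = -4 is a root, giving the factor (p + 4) and quotient p^2 - 3*p + 3.
The quadratic p^2 - 3*p + 3 has discriminant -3 < 0 and is irreducible over ℤ.

(4*p + 1)*(p + 4)*(p - 2)*(p^2 - 3*p + 3)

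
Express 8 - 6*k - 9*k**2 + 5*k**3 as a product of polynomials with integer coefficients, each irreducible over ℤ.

Among the possible rational roots, k = 4/5 is a root, giving the factor (5*k - 4) and quotient k**2 - k - 2.
The remaining quadratic factors as (k + 1)(k - 2).

(5*k - 4)*(k + 1)*(k - 2)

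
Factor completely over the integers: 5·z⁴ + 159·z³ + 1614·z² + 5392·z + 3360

(5·z + 4)·(z + 12)·(z + 14)·(z + 5)

By the rational root theorem, z = -14 is a root, giving the factor (z + 14) and quotient 5·z³ + 89·z² + 368·z + 240.
Continuing, z = -12 is a root, giving the factor (z + 12) and quotient 5·z² + 29·z + 20.
The remaining quadratic factors as (5·z + 4)(z + 5).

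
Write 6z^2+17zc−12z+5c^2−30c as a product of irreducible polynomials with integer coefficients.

(2z+5c)(3z+c−6)

Group: 3z(2z+5c) + (c−6)(2z+5c); both groups contain (2z+5c).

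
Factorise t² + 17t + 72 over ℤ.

Two integers with product 72 and sum 17 are 9 and 8.

(t + 8)(t + 9)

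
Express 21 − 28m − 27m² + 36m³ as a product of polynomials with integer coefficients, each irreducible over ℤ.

(4m − 3)(9m² − 7)

Group as (36m³ − 28m) + (−27m² + 21) = 4m(9m² − 7) − 3(9m² − 7).
Both groups share the factor (9m² − 7).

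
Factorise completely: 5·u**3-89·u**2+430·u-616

By the rational root theorem, u = 11 is a root, so (u-11) is a factor; dividing leaves 5·u**2-34·u+56.
The remaining quadratic factors as (5·u-14)(u-4).

(5·u-14)·(u-11)·(u-4)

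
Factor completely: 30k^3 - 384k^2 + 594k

Pull out the common factor 6k, then factor the remaining trinomial.

6k(5k - 9)(k - 11)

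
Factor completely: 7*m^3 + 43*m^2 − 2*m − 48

Testing divisors of the constant over divisors of the leading coefficient, m = −8/7 is a root, so (7*m + 8) divides it; the quotient is m^2 + 5*m − 6.
The remaining quadratic factors as (m − 1)(m + 6).

(7*m + 8)*(m + 6)*(m − 1)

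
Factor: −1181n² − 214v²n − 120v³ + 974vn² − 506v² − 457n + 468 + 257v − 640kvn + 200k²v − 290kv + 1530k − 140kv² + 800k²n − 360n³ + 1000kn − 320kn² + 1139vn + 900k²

(10k − 12v + 5n + 13)(10k + 5v − 9n + 4)(2v + 8n + 9)

Group: 10k(20kv + 80kn + 90k − 24v² − 86vn − 82v + 40n² + 149n + 117) + (5v − 9n + 4)(20kv + 80kn + 90k − 24v² − 86vn − 82v + 40n² + 149n + 117); both groups contain (20kv + 80kn + 90k − 24v² − 86vn − 82v + 40n² + 149n + 117), so (10k + 5v − 9n + 4) is a factor with cofactor 20kv + 80kn + 90k − 24v² − 86vn − 82v + 40n² + 149n + 117.
The cofactor groups again: 20kv + 80kn + 90k − 24v² − 86vn − 82v + 40n² + 149n + 117 = 10k(2v + 8n + 9) + (−12v + 5n + 13)(2v + 8n + 9); both groups contain (2v + 8n + 9), giving (10k − 12v + 5n + 13)(2v + 8n + 9).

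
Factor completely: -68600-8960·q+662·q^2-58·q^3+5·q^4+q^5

(q+14)·(q+5)·(q-10)·(q^2-4·q+98)

Testing divisors of the constant over divisors of the leading coefficient, q = -14 is a root, so (q+14) is a factor; dividing leaves q^4-9·q^3+68·q^2-290·q-4900.
Then q = -5 is a root, giving the factor (q+5) and quotient q^3-14·q^2+138·q-980.
Then q = 10 is a root, so (q-10) is a factor; dividing leaves q^2-4·q+98.
The quadratic q^2-4·q+98 has discriminant -376 < 0 and is irreducible over ℤ.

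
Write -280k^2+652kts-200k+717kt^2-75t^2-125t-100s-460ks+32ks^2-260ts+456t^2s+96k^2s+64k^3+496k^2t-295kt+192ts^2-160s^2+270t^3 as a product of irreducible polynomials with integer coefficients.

Group: 8k(8k^2+57kt+8ks-35k+54t^2+48ts-15t-40s-25) + (5t+4s)(8k^2+57kt+8ks-35k+54t^2+48ts-15t-40s-25); both groups contain (8k^2+57kt+8ks-35k+54t^2+48ts-15t-40s-25), so (8k+5t+4s) is a factor with cofactor 8k^2+57kt+8ks-35k+54t^2+48ts-15t-40s-25.
The cofactor groups again: 8k^2+57kt+8ks-35k+54t^2+48ts-15t-40s-25 = 8k(k+6t-5) + (9t+8s+5)(k+6t-5); both groups contain (k+6t-5), giving (8k+9t+8s+5)(k+6t-5).

(8k+5t+4s)(8k+9t+8s+5)(k+6t-5)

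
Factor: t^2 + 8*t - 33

Two integers with product -33 and sum 8 are -3 and 11.

(t + 11)*(t - 3)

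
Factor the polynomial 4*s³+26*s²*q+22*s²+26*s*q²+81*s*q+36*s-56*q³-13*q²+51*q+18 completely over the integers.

(s-q+1)*(2*s+7*q+6)*(2*s+8*q+3)

Group: 2*s*(2*s²+5*s*q+8*s-7*q²+q+6) + (8*q+3)*(2*s²+5*s*q+8*s-7*q²+q+6); both groups contain (2*s²+5*s*q+8*s-7*q²+q+6), so (2*s+8*q+3) is a factor with cofactor 2*s²+5*s*q+8*s-7*q²+q+6.
The cofactor groups again: 2*s²+5*s*q+8*s-7*q²+q+6 = 2*s*(s-q+1) + (7*q+6)*(s-q+1); both groups contain (s-q+1), giving (2*s+7*q+6)*(s-q+1).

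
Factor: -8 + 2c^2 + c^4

(c^2 + 4)(c^2 - 2)

Substitute u = c^2 to get a quadratic in u, then factor.
c^2 + 4 is irreducible over ℤ (sum of squares).
c^2 - 2 is irreducible over ℤ (2 is not a perfect square).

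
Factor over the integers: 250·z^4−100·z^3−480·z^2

10·z^2·(5·z+6)·(5·z−8)

Pull out the common factor 10·z^2, then factor the remaining trinomial.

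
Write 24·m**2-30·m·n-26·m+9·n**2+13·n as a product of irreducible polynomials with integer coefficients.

Group: 12·m·(2·m-n) + (-9·n-13)·(2·m-n); both groups contain (2·m-n).

(12·m-9·n-13)·(2·m-n)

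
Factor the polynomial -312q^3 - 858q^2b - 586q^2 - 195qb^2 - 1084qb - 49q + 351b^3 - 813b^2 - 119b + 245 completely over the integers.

-(6q - 3b + 7)(13q + 13b - 7)(4q + 9b + 5)

Group: 4q(-78q^2 - 39qb - 49q + 39b^2 - 112b + 49) + (9b + 5)(-78q^2 - 39qb - 49q + 39b^2 - 112b + 49); both groups contain (-78q^2 - 39qb - 49q + 39b^2 - 112b + 49), so (4q + 9b + 5) is a factor with cofactor -78q^2 - 39qb - 49q + 39b^2 - 112b + 49.
The cofactor groups again: -78q^2 - 39qb - 49q + 39b^2 - 112b + 49 = -13q(6q - 3b + 7) + (-13b + 7)(6q - 3b + 7); both groups contain (6q - 3b + 7), giving -(13q + 13b - 7)(6q - 3b + 7).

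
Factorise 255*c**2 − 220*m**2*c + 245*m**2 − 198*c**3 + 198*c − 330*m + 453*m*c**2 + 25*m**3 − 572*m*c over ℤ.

Group: 5*m*(5*m**2 − 33*m*c + 55*m + 18*c**2 − 33*c) + (−11*c − 6)*(5*m**2 − 33*m*c + 55*m + 18*c**2 − 33*c); both groups contain (5*m**2 − 33*m*c + 55*m + 18*c**2 − 33*c), so (5*m − 11*c − 6) is a factor with cofactor 5*m**2 − 33*m*c + 55*m + 18*c**2 − 33*c.
The cofactor groups again: 5*m**2 − 33*m*c + 55*m + 18*c**2 − 33*c = 5*m*(m − 6*c + 11) − 3*c*(m − 6*c + 11); both groups contain (m − 6*c + 11), giving (5*m − 3*c)*(m − 6*c + 11).

(5*m − 11*c − 6)*(5*m − 3*c)*(m − 6*c + 11)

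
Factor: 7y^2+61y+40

(7y+5)(y+8)

Need a pair with product 7·40 = 280 and sum 61: that's 56 and 5.
Split the middle term: 7y^2+56y + 5y+40 = 7y(y+8) + 5(y+8).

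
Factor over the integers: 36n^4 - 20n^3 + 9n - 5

Group as (36n^4 + 9n) + (-20n^3 - 5) = 9n(4n^3 + 1) - 5(4n^3 + 1).
Both groups share the factor (4n^3 + 1).

(9n - 5)(4n^3 + 1)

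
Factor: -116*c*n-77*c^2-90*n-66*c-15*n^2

Group: -11*c*(7*c+n+6) - 15*n*(7*c+n+6); both groups contain (7*c+n+6).

-(11*c+15*n)*(7*c+n+6)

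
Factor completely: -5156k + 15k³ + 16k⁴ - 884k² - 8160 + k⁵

(k + 10)(k + 3)(k - 8)(k² + 11k + 34)

Trying the rational-root candidates, k = -10 is a root, giving the factor (k + 10) and quotient k⁴ + 6k³ - 45k² - 434k - 816.
Next, k = 8 is a root, giving the factor (k - 8) and quotient k³ + 14k² + 67k + 102.
Continuing, k = -3 is a root, so (k + 3) divides it; the quotient is k² + 11k + 34.
The quadratic k² + 11k + 34 has discriminant -15 < 0 and is irreducible over ℤ.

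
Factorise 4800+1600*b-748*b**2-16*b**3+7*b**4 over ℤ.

(7*b+12)*(b+10)*(b-10)*(b-4)

By the rational root theorem, b = -12/7 is a root, so (7*b+12) is a factor; dividing leaves b**3-4*b**2-100*b+400.
Then b = 4 is a root, so (b-4) is a factor; dividing leaves b**2-100.
The remaining quadratic factors as (b-10)(b+10).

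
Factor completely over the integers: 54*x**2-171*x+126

Pull out the common factor 9, then factor the remaining trinomial.

9*(6*x-7)*(x-2)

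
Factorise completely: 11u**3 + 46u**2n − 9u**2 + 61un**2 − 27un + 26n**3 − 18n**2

Group: u(11u**2 + 35un − 9u + 26n**2 − 18n) + n(11u**2 + 35un − 9u + 26n**2 − 18n); both groups contain (11u**2 + 35un − 9u + 26n**2 − 18n), so (u + n) is a factor with cofactor 11u**2 + 35un − 9u + 26n**2 − 18n.
The cofactor groups again: 11u**2 + 35un − 9u + 26n**2 − 18n = u(11u + 13n − 9) + 2n(11u + 13n − 9); both groups contain (11u + 13n − 9), giving (u + 2n)(11u + 13n − 9).

(11u + 13n − 9)(u + 2n)(u + n)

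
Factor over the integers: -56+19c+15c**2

Need a pair with product 15·(-56) = -840 and sum 19: that's 40 and -21.
Split the middle term: 15c**2+40c - 21c-56 = 5c(3c+8) - 7(3c+8).

(3c+8)(5c-7)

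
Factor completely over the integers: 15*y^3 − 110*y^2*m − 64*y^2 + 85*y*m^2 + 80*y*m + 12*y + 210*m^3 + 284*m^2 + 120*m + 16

Group: 3*y*(5*y^2 − 25*y*m − 18*y − 30*m^2 − 32*m − 8) + (−7*m − 2)*(5*y^2 − 25*y*m − 18*y − 30*m^2 − 32*m − 8); both groups contain (5*y^2 − 25*y*m − 18*y − 30*m^2 − 32*m − 8), so (3*y − 7*m − 2) is a factor with cofactor 5*y^2 − 25*y*m − 18*y − 30*m^2 − 32*m − 8.
The cofactor groups again: 5*y^2 − 25*y*m − 18*y − 30*m^2 − 32*m − 8 = y*(5*y + 5*m + 2) + (−6*m − 4)*(5*y + 5*m + 2); both groups contain (5*y + 5*m + 2), giving (y − 6*m − 4)*(5*y + 5*m + 2).

(y − 6*m − 4)*(3*y − 7*m − 2)*(5*y + 5*m + 2)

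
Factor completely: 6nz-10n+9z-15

(2n+3)(3z-5)

Group as (6nz-10n) + (9z-15) = 2n(3z-5) + 3(3z-5).
Both groups share the factor (3z-5).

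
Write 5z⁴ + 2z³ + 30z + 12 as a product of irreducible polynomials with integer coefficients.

(5z + 2)(z³ + 6)

Group as (5z⁴ + 30z) + (2z³ + 12) = 5z(z³ + 6) + 2(z³ + 6).
Both groups share the factor (z³ + 6).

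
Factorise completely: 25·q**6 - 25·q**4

25·q**4·(q + 1)·(q - 1)

Every term has a factor of 25·q**4; factoring it out leaves q**2 - 1.
Recognize a difference of squares with the parts q and 1.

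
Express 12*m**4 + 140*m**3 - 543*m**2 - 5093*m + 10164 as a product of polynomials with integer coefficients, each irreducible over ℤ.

Trying the rational-root candidates, m = -7 is a root, giving the factor (m + 7) and quotient 12*m**3 + 56*m**2 - 935*m + 1452.
Next, m = -12 is a root, so (m + 12) divides it; the quotient is 12*m**2 - 88*m + 121.
The remaining quadratic factors as (2*m - 11)(6*m - 11).

(2*m - 11)*(6*m - 11)*(m + 12)*(m + 7)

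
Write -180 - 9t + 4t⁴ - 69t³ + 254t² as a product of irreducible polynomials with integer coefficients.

(4t + 3)(t - 1)(t - 12)(t - 5)

Trying the rational-root candidates, t = 5 is a root, so (t - 5) divides it; the quotient is 4t³ - 49t² + 9t + 36.
Continuing, t = -3/4 is a root, giving the factor (4t + 3) and quotient t² - 13t + 12.
The remaining quadratic factors as (t - 12)(t - 1).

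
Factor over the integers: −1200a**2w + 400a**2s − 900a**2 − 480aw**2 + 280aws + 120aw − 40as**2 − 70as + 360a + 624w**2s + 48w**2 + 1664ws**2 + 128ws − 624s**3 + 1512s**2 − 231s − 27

−(12w − 4s + 9)(10a + 4w + 12s − 3)(10a − 13s − 1)

Group: 12w(−100a**2 − 40aw + 10as + 40a + 52ws + 4w + 156s**2 − 27s − 3) + (−4s + 9)(−100a**2 − 40aw + 10as + 40a + 52ws + 4w + 156s**2 − 27s − 3); both groups contain (−100a**2 − 40aw + 10as + 40a + 52ws + 4w + 156s**2 − 27s − 3), so (12w − 4s + 9) is a factor with cofactor −100a**2 − 40aw + 10as + 40a + 52ws + 4w + 156s**2 − 27s − 3.
The cofactor groups again: −100a**2 − 40aw + 10as + 40a + 52ws + 4w + 156s**2 − 27s − 3 = −10a(10a + 4w + 12s − 3) + (13s + 1)(10a + 4w + 12s − 3); both groups contain (10a + 4w + 12s − 3), giving −(10a − 13s − 1)(10a + 4w + 12s − 3).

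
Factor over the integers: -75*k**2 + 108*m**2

3*(6*m - 5*k)*(6*m + 5*k)

Factor out 3, leaving 36*m**2 - 25*k**2, which is a difference of two squares.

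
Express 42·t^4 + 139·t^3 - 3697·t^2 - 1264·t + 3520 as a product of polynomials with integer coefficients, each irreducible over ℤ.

Among the possible rational roots, t = 5/6 is a root, so (6·t - 5) divides it; the quotient is 7·t^3 + 29·t^2 - 592·t - 704.
Next, t = -8/7 is a root, giving the factor (7·t + 8) and quotient t^2 + 3·t - 88.
The remaining quadratic factors as (t + 11)(t - 8).

(6·t - 5)·(7·t + 8)·(t + 11)·(t - 8)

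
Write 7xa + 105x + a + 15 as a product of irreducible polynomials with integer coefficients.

(7x + 1)(a + 15)

Group as (7xa + 105x) + (a + 15) = 7x(a + 15) + (a + 15).
Both groups share the factor (a + 15).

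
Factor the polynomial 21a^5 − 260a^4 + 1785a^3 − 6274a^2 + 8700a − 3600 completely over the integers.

Among the possible rational roots, a = 5/7 is a root, giving the factor (7a − 5) and quotient 3a^4 − 35a^3 + 230a^2 − 732a + 720.
Next, a = 5/3 is a root, so (3a − 5) is a factor; dividing leaves a^3 − 10a^2 + 60a − 144.
Then a = 4 is a root, so (a − 4) divides it; the quotient is a^2 − 6a + 36.
The quadratic a^2 − 6a + 36 has discriminant −108 < 0 and is irreducible over ℤ.

(3a − 5)(7a − 5)(a − 4)(a^2 − 6a + 36)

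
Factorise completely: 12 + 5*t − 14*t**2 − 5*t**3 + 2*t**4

Testing divisors of the constant over divisors of the leading coefficient, t = −1 is a root, so (t + 1) divides it; the quotient is 2*t**3 − 7*t**2 − 7*t + 12.
Continuing, t = −3/2 is a root, so (2*t + 3) divides it; the quotient is t**2 − 5*t + 4.
The remaining quadratic factors as (t − 4)(t − 1).

(2*t + 3)*(t + 1)*(t − 1)*(t − 4)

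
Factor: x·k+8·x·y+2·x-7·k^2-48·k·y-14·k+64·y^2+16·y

Group: x·(k+8·y+2) + (-7·k+8·y)·(k+8·y+2); both groups contain (k+8·y+2).

(x-7·k+8·y)·(k+8·y+2)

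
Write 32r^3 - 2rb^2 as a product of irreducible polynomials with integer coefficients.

2r(4r - b)(4r + b)

Factor out 2r, leaving 16r^2 - b^2, which is a difference of two squares.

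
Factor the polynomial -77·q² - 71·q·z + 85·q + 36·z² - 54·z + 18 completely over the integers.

Group: -7·q·(11·q - 4·z + 2) + (-9·z + 9)·(11·q - 4·z + 2); both groups contain (11·q - 4·z + 2).

-(11·q - 4·z + 2)·(7·q + 9·z - 9)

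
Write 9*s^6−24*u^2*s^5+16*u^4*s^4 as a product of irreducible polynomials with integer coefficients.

s^4*(4*u^2−3*s)^2

Every term has a factor of s^4; factoring it out leaves 16*u^4−24*u^2*s+9*s^2.
Recognize a perfect-square trinomial with the parts 4*u^2 and 3*s.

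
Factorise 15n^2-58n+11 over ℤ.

(3n-11)(5n-1)

Need a pair with product 15·11 = 165 and sum -58: that's -55 and -3.
Split the middle term: 15n^2-55n - 3n+11 = 5n(3n-11) - (3n-11).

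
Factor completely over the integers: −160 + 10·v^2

Factor out 10, leaving v^2 − 16, which is a difference of two squares.

10·(v + 4)·(v − 4)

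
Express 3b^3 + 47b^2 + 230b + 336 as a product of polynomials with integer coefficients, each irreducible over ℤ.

(3b + 8)(b + 6)(b + 7)

Trying the rational-root candidates, b = -6 is a root, giving the factor (b + 6) and quotient 3b^2 + 29b + 56.
The remaining quadratic factors as (3b + 8)(b + 7).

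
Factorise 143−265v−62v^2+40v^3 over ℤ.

(2v−1)(4v−13)(5v+11)

Testing divisors of the constant over divisors of the leading coefficient, v = 13/4 is a root, giving the factor (4v−13) and quotient 10v^2+17v−11.
The remaining quadratic factors as (2v−1)(5v+11).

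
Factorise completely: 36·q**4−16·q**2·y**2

4·q**2·(3·q+2·y)·(3·q−2·y)

Pull out the common factor 4·q**2; 9·q**2−4·y**2 is a difference of squares.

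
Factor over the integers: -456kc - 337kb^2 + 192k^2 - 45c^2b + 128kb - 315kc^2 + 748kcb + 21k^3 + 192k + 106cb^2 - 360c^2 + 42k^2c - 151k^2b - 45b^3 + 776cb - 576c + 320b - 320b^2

Group: 3k(7k^2 + 35kc - 62kb + 64k + 5cb + 40c - 9b^2 - 64b + 64) + (-9c + 5b)(7k^2 + 35kc - 62kb + 64k + 5cb + 40c - 9b^2 - 64b + 64); both groups contain (7k^2 + 35kc - 62kb + 64k + 5cb + 40c - 9b^2 - 64b + 64), so (3k - 9c + 5b) is a factor with cofactor 7k^2 + 35kc - 62kb + 64k + 5cb + 40c - 9b^2 - 64b + 64.
The cofactor groups again: 7k^2 + 35kc - 62kb + 64k + 5cb + 40c - 9b^2 - 64b + 64 = 7k(k + 5c - 9b + 8) + (b + 8)(k + 5c - 9b + 8); both groups contain (k + 5c - 9b + 8), giving (7k + b + 8)(k + 5c - 9b + 8).

(k + 5c - 9b + 8)(3k - 9c + 5b)(7k + b + 8)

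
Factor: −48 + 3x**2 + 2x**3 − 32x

(2x + 3)(x + 4)(x − 4)

Testing divisors of the constant over divisors of the leading coefficient, x = −4 is a root, so (x + 4) divides it; the quotient is 2x**2 − 5x − 12.
The remaining quadratic factors as (x − 4)(2x + 3).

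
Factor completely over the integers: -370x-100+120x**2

10(3x-10)(4x+1)

Pull out the common factor 10, then factor the remaining trinomial.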